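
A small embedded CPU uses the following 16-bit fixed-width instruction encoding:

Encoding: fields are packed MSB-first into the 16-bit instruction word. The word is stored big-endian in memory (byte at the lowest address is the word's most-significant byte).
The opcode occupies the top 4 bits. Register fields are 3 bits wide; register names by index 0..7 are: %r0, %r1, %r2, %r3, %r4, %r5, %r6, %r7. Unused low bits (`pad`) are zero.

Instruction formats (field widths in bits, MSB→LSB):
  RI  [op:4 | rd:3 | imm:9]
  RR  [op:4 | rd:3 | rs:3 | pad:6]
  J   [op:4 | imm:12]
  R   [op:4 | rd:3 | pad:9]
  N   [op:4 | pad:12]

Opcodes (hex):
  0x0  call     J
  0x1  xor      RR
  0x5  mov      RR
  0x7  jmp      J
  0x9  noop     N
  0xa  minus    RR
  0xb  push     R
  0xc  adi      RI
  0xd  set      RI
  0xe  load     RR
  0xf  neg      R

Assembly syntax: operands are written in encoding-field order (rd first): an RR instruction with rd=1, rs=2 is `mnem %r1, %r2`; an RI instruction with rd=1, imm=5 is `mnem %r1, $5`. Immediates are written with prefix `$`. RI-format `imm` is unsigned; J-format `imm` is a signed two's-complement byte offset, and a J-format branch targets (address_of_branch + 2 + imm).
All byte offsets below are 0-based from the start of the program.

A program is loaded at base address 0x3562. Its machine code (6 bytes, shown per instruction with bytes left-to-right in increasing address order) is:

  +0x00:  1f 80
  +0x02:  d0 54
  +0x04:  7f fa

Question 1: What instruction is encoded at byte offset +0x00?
@+00  big-endian(1f 80) = 0x1f80
  top 4b → 0x1 → xor [RR]
  [11:9] rd=7 = %r7
  [8:6] rs=6 = %r6

xor %r7, %r6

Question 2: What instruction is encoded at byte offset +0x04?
jmp $-6

off 0x04: read 7f fa as big → 0x7ffa
  opcode bits[15:12]=0x7: jmp/J
  [11:0] imm=4090 (s12→-6) = $-6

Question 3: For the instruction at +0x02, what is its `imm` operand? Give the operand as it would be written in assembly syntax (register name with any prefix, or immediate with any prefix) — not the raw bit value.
$84

off 0x02: read d0 54 as big → 0xd054
  opcode bits[15:12]=0xd: set/RI
  rd@[11:9]=0x0 ⇒ %r0
  imm@[8:0]=0x54 ⇒ $84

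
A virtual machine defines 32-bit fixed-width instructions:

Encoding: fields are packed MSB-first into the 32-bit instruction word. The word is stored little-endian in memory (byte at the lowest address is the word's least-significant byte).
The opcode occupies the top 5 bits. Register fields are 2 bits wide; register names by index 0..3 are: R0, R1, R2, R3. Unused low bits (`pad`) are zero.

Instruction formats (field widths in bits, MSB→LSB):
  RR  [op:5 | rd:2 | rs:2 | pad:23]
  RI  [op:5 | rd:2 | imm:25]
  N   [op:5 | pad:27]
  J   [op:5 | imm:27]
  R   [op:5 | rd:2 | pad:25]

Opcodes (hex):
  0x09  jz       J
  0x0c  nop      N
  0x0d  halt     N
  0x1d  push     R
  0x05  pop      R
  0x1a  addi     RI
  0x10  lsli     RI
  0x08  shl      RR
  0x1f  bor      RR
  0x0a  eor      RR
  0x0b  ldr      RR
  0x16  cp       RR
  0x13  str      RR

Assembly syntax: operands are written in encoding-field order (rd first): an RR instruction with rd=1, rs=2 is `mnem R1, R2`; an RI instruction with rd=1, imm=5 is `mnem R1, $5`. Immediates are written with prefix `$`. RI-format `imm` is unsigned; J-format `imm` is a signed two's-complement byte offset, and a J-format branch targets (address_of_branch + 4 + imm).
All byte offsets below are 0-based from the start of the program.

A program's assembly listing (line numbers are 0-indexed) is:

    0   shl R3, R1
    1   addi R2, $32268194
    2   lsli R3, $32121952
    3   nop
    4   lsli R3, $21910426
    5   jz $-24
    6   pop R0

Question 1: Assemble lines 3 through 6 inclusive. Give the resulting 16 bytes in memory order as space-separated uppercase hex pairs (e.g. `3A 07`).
00 00 00 60 9A 53 4E 87 E8 FF FF 4F 00 00 00 28

3. nop fields op=0xc:5|pad=0:27 → word 60000000h → 00 00 00 60
4. lsli fields op=0x10:5|rd=3:2|imm=21910426:25 → word 874e539ah → 9a 53 4e 87
5. jz fields op=0x9:5|imm=-24:27 → word 4fffffe8h → e8 ff ff 4f
6. pop fields op=0x5:5|rd=0:2|pad=0:25 → word 28000000h → 00 00 00 28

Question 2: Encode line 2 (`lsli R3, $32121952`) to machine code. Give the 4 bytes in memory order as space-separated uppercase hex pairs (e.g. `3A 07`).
60 24 EA 87

line 2 (lsli): pack op=0x10:5|rd=3:2|imm=32121952:25 = 0x87ea2460; little→ 60 24 ea 87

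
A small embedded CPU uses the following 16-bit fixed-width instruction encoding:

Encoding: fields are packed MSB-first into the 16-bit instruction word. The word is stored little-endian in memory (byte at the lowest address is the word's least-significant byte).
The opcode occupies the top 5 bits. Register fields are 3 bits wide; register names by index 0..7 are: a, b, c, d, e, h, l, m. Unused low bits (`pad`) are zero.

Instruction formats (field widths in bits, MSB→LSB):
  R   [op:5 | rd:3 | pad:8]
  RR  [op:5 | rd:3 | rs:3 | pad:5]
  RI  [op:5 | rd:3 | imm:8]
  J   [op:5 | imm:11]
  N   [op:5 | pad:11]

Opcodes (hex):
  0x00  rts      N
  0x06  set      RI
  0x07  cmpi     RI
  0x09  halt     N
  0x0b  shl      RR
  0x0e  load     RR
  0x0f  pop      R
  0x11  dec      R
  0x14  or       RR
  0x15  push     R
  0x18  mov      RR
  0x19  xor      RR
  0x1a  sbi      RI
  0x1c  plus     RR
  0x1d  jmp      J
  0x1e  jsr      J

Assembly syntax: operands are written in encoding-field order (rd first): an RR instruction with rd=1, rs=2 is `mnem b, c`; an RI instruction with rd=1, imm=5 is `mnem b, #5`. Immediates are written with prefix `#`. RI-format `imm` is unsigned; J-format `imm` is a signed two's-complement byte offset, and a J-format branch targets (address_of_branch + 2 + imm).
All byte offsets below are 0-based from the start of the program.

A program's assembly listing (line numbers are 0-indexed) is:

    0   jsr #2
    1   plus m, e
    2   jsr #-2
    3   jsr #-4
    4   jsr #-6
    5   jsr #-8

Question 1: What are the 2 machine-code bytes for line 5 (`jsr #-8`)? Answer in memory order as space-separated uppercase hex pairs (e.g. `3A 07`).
F8 F7

5. jsr fields op=0x1e:5|imm=-8:11 → word f7f8h → f8 f7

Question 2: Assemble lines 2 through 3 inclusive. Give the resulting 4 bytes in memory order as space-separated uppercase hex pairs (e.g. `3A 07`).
2. jsr fields op=0x1e:5|imm=-2:11 → word f7feh → fe f7
3. jsr fields op=0x1e:5|imm=-4:11 → word f7fch → fc f7

FE F7 FC F7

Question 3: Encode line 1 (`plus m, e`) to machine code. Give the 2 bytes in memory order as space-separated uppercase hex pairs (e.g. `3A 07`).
80 E7

L1: plus op=0x1c:5|rd=7:3|rs=4:3|pad=0:5 ⇒ 0xe780 ⇒ little 80 e7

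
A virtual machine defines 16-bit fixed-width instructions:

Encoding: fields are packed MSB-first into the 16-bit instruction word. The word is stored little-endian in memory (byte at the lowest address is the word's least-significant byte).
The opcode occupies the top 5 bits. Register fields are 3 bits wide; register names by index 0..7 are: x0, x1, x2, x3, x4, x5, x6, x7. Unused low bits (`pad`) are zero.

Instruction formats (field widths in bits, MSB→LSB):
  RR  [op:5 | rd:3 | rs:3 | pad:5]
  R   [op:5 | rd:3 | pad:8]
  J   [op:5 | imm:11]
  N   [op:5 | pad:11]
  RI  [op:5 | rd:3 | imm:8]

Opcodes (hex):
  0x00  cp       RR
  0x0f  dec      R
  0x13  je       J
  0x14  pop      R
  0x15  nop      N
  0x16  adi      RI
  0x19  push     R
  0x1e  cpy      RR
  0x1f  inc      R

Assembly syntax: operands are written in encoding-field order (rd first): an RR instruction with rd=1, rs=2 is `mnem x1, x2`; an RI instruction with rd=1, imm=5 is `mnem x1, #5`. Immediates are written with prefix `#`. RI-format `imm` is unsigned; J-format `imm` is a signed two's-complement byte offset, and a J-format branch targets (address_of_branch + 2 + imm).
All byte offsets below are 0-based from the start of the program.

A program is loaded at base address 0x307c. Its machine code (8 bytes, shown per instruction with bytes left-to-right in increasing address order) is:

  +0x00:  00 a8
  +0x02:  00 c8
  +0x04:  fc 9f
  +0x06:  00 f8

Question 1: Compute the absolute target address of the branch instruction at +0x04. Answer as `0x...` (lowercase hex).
@+04  little-endian(fc 9f) = 0x9ffc
  opcode bits[15:11]=0x13: je/J
  imm: (w>>0)&0x7ff=0x7fc (s11→-4) → #-4
  target = base 0x307c + off 0x04 + 2 + imm -4 = 0x307e

0x307e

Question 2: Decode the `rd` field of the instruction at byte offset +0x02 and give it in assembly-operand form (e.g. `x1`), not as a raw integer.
x0

@+02  little-endian(00 c8) = 0xc800
  opcode bits[15:11]=0x19: push/R
  rd@[10:8]=0x0 ⇒ x0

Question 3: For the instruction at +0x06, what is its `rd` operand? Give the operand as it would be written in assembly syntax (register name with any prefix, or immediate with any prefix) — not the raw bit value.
off 0x06: read 00 f8 as little → 0xf800
  opcode bits[15:11]=0x1f: inc/R
  rd@[10:8]=0x0 ⇒ x0

x0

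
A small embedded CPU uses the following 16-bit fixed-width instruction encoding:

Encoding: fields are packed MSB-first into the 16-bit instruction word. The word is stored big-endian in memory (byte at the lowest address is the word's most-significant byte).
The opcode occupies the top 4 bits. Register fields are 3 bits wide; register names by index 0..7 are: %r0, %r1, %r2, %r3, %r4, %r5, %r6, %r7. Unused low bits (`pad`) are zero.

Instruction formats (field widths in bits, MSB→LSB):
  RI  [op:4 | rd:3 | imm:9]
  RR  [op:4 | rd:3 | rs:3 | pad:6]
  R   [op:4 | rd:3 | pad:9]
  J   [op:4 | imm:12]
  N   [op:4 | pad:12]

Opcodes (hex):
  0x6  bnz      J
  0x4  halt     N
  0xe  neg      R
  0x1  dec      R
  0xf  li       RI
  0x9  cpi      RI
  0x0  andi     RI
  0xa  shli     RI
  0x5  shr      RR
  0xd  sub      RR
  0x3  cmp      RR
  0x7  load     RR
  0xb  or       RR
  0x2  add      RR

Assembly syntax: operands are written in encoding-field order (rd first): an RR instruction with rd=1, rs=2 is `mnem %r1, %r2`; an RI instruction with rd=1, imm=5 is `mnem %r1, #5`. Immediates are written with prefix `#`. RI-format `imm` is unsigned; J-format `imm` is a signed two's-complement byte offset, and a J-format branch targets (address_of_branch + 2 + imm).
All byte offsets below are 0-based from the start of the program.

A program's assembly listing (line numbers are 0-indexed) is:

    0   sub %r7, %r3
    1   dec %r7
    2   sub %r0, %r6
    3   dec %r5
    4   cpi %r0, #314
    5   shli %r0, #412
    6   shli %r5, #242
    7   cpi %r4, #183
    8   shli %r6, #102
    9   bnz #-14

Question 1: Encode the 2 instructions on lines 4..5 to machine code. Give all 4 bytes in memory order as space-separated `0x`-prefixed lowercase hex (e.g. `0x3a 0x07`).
0x91 0x3a 0xa1 0x9c

line 4 (cpi): pack op=0x9:4|rd=0:3|imm=314:9 = 0x913a; big→ 91 3a
line 5 (shli): pack op=0xa:4|rd=0:3|imm=412:9 = 0xa19c; big→ a1 9c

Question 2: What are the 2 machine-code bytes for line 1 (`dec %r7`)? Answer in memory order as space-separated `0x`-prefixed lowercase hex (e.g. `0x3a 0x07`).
0x1e 0x00

L1: dec op=0x1:4|rd=7:3|pad=0:9 ⇒ 0x1e00 ⇒ big 1e 00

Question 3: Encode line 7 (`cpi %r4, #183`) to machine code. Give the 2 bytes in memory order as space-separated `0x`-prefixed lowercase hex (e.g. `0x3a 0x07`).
line 7 (cpi): pack op=0x9:4|rd=4:3|imm=183:9 = 0x98b7; big→ 98 b7

0x98 0xb7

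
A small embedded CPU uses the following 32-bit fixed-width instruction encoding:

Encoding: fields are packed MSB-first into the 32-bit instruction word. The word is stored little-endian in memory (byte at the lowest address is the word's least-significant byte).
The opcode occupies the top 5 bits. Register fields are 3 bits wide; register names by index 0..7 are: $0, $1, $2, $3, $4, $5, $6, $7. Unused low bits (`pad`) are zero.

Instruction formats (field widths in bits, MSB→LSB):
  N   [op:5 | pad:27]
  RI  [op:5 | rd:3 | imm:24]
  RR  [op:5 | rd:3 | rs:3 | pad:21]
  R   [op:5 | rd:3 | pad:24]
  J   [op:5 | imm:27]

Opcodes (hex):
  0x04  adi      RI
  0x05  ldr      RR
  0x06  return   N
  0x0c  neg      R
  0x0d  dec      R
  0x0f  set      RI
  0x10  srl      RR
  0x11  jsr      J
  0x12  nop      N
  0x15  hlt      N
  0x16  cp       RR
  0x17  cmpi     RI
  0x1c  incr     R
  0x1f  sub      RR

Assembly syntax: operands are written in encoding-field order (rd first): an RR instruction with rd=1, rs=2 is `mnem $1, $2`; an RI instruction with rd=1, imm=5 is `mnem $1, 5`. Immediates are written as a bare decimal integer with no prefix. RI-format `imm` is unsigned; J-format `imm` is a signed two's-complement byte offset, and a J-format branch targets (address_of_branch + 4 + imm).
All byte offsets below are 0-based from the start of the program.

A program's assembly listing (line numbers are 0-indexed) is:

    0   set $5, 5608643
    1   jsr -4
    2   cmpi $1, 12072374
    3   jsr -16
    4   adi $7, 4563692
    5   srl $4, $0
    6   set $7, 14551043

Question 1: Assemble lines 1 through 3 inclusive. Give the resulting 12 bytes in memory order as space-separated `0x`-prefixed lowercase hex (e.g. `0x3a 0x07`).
line 1 (jsr): pack op=0x11:5|imm=-4:27 = 0x8ffffffc; little→ fc ff ff 8f
line 2 (cmpi): pack op=0x17:5|rd=1:3|imm=12072374:24 = 0xb9b835b6; little→ b6 35 b8 b9
line 3 (jsr): pack op=0x11:5|imm=-16:27 = 0x8ffffff0; little→ f0 ff ff 8f

0xfc 0xff 0xff 0x8f 0xb6 0x35 0xb8 0xb9 0xf0 0xff 0xff 0x8f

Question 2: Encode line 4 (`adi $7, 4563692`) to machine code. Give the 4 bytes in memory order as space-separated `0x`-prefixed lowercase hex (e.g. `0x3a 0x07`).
0xec 0xa2 0x45 0x27

line 4 (adi): pack op=0x4:5|rd=7:3|imm=4563692:24 = 0x2745a2ec; little→ ec a2 45 27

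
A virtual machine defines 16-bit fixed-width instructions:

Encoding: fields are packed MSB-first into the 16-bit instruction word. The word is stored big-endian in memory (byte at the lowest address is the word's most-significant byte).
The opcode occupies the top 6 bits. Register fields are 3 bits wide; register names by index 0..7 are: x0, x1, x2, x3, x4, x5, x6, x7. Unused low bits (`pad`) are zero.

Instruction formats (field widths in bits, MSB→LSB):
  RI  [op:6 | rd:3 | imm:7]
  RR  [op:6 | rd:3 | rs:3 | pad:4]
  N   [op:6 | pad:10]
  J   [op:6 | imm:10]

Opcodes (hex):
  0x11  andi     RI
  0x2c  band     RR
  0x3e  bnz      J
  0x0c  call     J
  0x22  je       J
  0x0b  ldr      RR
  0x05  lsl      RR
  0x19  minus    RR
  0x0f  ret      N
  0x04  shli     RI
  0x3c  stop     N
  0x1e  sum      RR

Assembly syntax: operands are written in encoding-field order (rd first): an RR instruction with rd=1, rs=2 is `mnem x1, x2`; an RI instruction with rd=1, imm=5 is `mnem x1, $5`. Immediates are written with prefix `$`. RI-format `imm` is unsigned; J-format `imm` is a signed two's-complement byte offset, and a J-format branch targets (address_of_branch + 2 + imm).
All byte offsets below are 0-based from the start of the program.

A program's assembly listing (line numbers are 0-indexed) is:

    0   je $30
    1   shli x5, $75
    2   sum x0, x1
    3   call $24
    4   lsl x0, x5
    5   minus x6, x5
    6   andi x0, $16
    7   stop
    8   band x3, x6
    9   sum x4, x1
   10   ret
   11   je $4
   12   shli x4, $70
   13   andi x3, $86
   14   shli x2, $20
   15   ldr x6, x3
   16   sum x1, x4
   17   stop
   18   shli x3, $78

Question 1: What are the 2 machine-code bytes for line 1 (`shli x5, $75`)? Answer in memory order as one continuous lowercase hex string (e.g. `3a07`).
line 1 (shli): pack op=0x4:6|rd=5:3|imm=75:7 = 0x12cb; big→ 12 cb

12cb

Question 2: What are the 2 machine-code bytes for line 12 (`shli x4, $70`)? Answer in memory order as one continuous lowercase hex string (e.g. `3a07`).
1246

line 12 (shli): pack op=0x4:6|rd=4:3|imm=70:7 = 0x1246; big→ 12 46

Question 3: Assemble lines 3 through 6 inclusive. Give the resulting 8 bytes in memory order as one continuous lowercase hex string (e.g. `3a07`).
L3: call op=0xc:6|imm=24:10 ⇒ 0x3018 ⇒ big 30 18
L4: lsl op=0x5:6|rd=0:3|rs=5:3|pad=0:4 ⇒ 0x1450 ⇒ big 14 50
L5: minus op=0x19:6|rd=6:3|rs=5:3|pad=0:4 ⇒ 0x6750 ⇒ big 67 50
L6: andi op=0x11:6|rd=0:3|imm=16:7 ⇒ 0x4410 ⇒ big 44 10

3018145067504410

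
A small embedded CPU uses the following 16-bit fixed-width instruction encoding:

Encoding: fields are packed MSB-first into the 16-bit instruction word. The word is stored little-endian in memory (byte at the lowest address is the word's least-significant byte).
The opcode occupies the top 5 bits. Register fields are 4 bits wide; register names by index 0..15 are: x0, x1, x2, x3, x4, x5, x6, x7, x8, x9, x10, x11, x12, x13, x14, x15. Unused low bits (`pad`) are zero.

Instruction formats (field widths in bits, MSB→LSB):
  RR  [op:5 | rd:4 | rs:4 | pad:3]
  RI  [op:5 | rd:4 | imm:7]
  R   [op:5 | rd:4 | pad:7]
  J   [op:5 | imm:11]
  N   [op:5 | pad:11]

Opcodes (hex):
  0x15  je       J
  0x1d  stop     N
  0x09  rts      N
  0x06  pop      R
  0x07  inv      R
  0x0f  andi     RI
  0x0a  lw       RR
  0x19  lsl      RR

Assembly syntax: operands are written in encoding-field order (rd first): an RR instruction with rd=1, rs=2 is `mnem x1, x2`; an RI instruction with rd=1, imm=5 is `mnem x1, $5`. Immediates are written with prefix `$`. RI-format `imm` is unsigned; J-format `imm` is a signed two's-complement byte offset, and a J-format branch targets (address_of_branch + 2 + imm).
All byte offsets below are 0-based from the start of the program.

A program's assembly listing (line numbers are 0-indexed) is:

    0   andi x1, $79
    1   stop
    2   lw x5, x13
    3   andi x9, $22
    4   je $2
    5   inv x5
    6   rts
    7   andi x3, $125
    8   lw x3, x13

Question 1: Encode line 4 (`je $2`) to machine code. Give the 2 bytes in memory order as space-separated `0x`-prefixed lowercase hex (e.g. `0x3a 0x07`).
4. je fields op=0x15:5|imm=2:11 → word a802h → 02 a8

0x02 0xa8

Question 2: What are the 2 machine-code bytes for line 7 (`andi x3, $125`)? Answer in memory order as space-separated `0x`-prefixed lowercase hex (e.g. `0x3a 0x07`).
line 7 (andi): pack op=0xf:5|rd=3:4|imm=125:7 = 0x79fd; little→ fd 79

0xfd 0x79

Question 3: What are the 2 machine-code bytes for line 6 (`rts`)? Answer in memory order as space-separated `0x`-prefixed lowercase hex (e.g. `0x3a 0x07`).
0x00 0x48

line 6 (rts): pack op=0x9:5|pad=0:11 = 0x4800; little→ 00 48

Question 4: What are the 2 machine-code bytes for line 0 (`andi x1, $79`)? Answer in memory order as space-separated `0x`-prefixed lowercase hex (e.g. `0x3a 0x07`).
L0: andi op=0xf:5|rd=1:4|imm=79:7 ⇒ 0x78cf ⇒ little cf 78

0xcf 0x78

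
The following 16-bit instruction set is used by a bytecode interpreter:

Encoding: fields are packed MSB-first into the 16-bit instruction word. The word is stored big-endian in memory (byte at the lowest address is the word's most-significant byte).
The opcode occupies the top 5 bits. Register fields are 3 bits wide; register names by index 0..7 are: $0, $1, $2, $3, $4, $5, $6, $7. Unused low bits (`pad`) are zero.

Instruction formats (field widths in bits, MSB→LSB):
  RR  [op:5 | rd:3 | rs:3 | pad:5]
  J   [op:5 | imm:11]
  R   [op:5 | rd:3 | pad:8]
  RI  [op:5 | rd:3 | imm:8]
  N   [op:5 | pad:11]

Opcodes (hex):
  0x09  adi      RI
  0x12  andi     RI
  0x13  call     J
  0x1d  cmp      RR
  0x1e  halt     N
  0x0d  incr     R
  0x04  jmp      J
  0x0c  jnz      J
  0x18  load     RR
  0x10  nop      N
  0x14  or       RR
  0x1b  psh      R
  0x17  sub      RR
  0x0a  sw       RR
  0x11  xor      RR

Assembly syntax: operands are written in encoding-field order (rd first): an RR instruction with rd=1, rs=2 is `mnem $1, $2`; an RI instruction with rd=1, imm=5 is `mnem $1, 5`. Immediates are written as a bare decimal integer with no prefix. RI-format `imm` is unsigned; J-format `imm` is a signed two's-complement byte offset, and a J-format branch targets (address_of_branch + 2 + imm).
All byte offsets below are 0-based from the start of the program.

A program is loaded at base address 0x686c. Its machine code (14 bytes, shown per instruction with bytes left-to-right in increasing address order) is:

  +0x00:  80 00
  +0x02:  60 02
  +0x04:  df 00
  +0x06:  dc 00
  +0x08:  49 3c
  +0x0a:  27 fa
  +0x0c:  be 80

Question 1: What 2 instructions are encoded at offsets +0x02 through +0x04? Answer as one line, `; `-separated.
jnz 2; psh $7

off 0x02: read 60 02 as big → 0x6002
  op=0x6002>>11=0xc ⇒ jnz (J)
  imm: (w>>0)&0x7ff=0x2 → 2
off 0x04: read df 00 as big → 0xdf00
  op=0xdf00>>11=0x1b ⇒ psh (R)
  rd: (w>>8)&0x7=0x7 → $7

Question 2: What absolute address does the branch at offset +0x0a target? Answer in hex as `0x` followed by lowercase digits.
[0a] 27 fa → 0x27fa
  top 5b → 0x4 → jmp [J]
  imm: (w>>0)&0x7ff=0x7fa (s11→-6) → -6
  target = base 0x686c + off 0x0a + 2 + imm -6 = 0x6872

0x6872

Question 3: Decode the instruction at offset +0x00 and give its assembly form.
nop

@+00  big-endian(80 00) = 0x8000
  opcode bits[15:11]=0x10: nop/N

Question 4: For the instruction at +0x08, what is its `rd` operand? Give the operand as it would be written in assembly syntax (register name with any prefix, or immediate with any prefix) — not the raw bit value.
[08] 49 3c → 0x493c
  opcode bits[15:11]=0x9: adi/RI
  [10:8] rd=1 = $1
  [7:0] imm=60 = 60

$1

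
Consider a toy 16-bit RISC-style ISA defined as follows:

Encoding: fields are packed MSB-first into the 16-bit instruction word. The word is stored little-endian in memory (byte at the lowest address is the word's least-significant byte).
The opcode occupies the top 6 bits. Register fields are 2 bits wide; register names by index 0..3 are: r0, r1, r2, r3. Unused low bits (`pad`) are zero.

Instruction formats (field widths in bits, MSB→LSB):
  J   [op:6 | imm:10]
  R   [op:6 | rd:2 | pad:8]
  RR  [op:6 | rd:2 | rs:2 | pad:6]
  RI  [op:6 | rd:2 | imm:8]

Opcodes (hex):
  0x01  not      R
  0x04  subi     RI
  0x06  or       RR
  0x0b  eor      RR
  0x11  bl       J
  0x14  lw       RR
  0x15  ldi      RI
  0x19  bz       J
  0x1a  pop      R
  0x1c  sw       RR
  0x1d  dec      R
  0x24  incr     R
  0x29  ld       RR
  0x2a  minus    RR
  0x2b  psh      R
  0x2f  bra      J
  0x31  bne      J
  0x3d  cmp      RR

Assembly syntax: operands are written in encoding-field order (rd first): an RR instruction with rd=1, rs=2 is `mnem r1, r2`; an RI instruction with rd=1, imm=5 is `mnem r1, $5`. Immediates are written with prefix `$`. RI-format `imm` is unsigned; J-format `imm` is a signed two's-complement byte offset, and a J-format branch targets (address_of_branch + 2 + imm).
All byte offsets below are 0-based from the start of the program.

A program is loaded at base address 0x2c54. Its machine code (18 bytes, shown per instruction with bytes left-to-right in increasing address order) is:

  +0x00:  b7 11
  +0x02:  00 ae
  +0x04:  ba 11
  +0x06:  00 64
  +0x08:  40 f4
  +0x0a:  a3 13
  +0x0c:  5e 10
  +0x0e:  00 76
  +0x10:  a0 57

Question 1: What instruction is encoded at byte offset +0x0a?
subi r3, $163

off 0x0a: read a3 13 as little → 0x13a3
  opcode bits[15:10]=0x4: subi/RI
  rd: (w>>8)&0x3=0x3 → r3
  imm: (w>>0)&0xff=0xa3 → $163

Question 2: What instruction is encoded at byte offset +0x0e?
+0x0e: 00 76 ⇒ word 0x7600 (little)
  opcode bits[15:10]=0x1d: dec/R
  [9:8] rd=2 = r2

dec r2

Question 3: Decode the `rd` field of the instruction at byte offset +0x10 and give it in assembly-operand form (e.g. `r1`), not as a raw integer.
r3

@+10  little-endian(a0 57) = 0x57a0
  opcode bits[15:10]=0x15: ldi/RI
  rd: (w>>8)&0x3=0x3 → r3
  imm: (w>>0)&0xff=0xa0 → $160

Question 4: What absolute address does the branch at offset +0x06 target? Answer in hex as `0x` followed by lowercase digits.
[06] 00 64 → 0x6400
  top 6b → 0x19 → bz [J]
  imm@[9:0]=0x0 ⇒ $0
  target = base 0x2c54 + off 0x06 + 2 + imm 0 = 0x2c5c

0x2c5c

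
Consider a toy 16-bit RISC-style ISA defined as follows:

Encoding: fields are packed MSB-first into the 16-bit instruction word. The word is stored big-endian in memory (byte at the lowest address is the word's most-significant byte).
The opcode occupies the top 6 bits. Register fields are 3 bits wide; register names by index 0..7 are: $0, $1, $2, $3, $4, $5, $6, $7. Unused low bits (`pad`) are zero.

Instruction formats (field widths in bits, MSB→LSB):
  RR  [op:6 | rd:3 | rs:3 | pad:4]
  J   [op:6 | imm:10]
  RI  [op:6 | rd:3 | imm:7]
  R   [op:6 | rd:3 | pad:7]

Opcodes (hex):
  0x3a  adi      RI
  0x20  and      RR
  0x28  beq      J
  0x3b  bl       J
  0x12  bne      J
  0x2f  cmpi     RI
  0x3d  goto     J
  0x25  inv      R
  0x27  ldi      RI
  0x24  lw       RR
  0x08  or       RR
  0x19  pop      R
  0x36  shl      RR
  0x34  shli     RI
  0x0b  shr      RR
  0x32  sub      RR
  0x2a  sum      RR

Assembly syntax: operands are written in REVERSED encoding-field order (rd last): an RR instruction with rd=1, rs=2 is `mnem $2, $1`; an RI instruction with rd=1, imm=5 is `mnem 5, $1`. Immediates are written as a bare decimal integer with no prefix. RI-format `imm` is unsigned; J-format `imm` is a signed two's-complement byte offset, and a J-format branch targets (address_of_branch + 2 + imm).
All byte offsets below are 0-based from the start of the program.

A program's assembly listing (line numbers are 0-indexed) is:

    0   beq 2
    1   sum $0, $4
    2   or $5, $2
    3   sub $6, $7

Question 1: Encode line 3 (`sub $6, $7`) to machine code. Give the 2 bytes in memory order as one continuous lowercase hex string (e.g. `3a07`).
L3: sub op=0x32:6|rd=7:3|rs=6:3|pad=0:4 ⇒ 0xcbe0 ⇒ big cb e0

cbe0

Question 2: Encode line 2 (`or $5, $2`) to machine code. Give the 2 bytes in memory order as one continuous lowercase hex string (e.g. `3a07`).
2150

L2: or op=0x8:6|rd=2:3|rs=5:3|pad=0:4 ⇒ 0x2150 ⇒ big 21 50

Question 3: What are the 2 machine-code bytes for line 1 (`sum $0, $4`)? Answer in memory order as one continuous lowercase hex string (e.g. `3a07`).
1. sum fields op=0x2a:6|rd=4:3|rs=0:3|pad=0:4 → word aa00h → aa 00

aa00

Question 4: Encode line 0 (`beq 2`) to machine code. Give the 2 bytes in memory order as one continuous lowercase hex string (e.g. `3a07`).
0. beq fields op=0x28:6|imm=2:10 → word a002h → a0 02

a002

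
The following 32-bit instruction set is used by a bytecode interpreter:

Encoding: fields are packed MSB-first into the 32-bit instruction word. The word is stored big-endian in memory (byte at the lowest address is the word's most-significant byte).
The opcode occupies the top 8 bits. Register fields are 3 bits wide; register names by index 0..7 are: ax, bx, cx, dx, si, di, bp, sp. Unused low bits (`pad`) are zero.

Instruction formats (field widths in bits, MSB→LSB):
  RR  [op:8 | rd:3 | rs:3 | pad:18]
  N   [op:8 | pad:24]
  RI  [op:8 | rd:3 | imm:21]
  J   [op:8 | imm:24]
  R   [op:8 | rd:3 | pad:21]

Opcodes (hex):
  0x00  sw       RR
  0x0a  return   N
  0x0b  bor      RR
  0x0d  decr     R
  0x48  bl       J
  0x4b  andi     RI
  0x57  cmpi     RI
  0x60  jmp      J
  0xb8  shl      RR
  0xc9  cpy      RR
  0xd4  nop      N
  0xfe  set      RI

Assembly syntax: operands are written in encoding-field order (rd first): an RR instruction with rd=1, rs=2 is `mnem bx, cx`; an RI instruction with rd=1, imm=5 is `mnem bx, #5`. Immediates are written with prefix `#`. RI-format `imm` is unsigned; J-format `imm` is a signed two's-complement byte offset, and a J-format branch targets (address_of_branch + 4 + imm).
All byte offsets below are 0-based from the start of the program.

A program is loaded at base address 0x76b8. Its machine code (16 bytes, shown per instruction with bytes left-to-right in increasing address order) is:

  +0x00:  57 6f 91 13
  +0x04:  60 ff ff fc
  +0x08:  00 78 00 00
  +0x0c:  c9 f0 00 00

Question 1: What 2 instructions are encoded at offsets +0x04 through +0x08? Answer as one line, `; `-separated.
+0x04: 60 ff ff fc ⇒ word 0x60fffffc (big)
  opcode bits[31:24]=0x60: jmp/J
  imm: (w>>0)&0xffffff=0xfffffc (s24→-4) → #-4
+0x08: 00 78 00 00 ⇒ word 0x00780000 (big)
  opcode bits[31:24]=0x0: sw/RR
  rd: (w>>21)&0x7=0x3 → dx
  rs: (w>>18)&0x7=0x6 → bp

jmp #-4; sw dx, bp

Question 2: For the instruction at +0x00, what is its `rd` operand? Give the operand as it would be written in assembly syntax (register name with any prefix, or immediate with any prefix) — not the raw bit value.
dx

@+00  big-endian(57 6f 91 13) = 0x576f9113
  opcode bits[31:24]=0x57: cmpi/RI
  rd@[23:21]=0x3 ⇒ dx
  imm@[20:0]=0xf9113 ⇒ #1020179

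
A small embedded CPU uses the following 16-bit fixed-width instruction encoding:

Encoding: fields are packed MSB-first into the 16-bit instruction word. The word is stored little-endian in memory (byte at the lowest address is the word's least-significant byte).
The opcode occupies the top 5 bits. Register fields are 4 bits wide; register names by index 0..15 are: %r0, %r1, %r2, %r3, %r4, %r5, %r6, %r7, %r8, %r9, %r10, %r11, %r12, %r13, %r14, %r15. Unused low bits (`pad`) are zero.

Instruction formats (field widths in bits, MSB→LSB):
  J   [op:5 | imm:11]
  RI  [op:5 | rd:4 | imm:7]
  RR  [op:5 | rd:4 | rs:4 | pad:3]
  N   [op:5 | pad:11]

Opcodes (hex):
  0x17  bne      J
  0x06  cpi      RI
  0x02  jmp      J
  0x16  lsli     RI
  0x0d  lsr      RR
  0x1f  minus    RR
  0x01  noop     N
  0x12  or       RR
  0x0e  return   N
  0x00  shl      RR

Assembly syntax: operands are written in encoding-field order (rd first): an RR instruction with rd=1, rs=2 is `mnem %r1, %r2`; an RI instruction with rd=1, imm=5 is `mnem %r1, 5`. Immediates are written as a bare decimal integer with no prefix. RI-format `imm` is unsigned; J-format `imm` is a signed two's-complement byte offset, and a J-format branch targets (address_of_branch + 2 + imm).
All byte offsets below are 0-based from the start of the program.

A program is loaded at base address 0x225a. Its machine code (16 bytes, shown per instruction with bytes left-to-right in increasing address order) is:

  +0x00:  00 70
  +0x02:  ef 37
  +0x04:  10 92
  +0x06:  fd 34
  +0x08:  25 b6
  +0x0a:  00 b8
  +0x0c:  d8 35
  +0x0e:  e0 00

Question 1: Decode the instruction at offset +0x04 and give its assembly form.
[04] 10 92 → 0x9210
  top 5b → 0x12 → or [RR]
  rd: (w>>7)&0xf=0x4 → %r4
  rs: (w>>3)&0xf=0x2 → %r2

or %r4, %r2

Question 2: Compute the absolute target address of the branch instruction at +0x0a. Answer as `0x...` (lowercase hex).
0x2266

+0x0a: 00 b8 ⇒ word 0xb800 (little)
  op=0xb800>>11=0x17 ⇒ bne (J)
  imm@[10:0]=0x0 ⇒ 0
  target = base 0x225a + off 0x0a + 2 + imm 0 = 0x2266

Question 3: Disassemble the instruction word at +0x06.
cpi %r9, 125

@+06  little-endian(fd 34) = 0x34fd
  top 5b → 0x6 → cpi [RI]
  rd: (w>>7)&0xf=0x9 → %r9
  imm: (w>>0)&0x7f=0x7d → 125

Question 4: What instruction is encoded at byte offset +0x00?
@+00  little-endian(00 70) = 0x7000
  opcode bits[15:11]=0xe: return/N

return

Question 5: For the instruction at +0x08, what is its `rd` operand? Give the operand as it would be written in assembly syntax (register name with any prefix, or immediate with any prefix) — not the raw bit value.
%r12

+0x08: 25 b6 ⇒ word 0xb625 (little)
  op=0xb625>>11=0x16 ⇒ lsli (RI)
  rd@[10:7]=0xc ⇒ %r12
  imm@[6:0]=0x25 ⇒ 37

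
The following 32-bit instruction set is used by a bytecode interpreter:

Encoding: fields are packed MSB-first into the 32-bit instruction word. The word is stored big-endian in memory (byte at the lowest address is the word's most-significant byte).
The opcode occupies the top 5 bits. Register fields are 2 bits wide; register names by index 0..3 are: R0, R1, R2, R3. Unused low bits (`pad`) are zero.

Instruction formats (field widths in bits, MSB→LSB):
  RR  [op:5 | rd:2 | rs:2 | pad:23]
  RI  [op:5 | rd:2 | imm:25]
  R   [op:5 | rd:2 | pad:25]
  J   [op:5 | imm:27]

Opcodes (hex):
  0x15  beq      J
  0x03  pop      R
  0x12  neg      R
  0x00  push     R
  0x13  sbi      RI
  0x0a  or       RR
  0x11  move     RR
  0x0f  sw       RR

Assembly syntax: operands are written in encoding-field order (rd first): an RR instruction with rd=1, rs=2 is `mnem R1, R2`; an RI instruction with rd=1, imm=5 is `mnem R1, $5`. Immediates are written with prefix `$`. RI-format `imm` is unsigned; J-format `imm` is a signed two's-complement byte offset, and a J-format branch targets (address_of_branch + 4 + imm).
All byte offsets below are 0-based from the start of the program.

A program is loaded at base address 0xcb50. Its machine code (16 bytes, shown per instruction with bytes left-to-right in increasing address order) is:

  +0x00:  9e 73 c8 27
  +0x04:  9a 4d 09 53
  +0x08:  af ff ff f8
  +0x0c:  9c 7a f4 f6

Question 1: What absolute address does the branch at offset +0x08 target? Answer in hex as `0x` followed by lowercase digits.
[08] af ff ff f8 → 0xaffffff8
  opcode bits[31:27]=0x15: beq/J
  [26:0] imm=134217720 (s27→-8) = $-8
  target = base 0xcb50 + off 0x08 + 4 + imm -8 = 0xcb54

0xcb54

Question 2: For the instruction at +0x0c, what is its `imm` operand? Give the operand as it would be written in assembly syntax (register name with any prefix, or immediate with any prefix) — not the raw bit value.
[0c] 9c 7a f4 f6 → 0x9c7af4f6
  opcode bits[31:27]=0x13: sbi/RI
  [26:25] rd=2 = R2
  [24:0] imm=8058102 = $8058102

$8058102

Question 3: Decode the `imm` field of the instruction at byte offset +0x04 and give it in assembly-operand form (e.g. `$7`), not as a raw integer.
[04] 9a 4d 09 53 → 0x9a4d0953
  opcode bits[31:27]=0x13: sbi/RI
  [26:25] rd=1 = R1
  [24:0] imm=5048659 = $5048659

$5048659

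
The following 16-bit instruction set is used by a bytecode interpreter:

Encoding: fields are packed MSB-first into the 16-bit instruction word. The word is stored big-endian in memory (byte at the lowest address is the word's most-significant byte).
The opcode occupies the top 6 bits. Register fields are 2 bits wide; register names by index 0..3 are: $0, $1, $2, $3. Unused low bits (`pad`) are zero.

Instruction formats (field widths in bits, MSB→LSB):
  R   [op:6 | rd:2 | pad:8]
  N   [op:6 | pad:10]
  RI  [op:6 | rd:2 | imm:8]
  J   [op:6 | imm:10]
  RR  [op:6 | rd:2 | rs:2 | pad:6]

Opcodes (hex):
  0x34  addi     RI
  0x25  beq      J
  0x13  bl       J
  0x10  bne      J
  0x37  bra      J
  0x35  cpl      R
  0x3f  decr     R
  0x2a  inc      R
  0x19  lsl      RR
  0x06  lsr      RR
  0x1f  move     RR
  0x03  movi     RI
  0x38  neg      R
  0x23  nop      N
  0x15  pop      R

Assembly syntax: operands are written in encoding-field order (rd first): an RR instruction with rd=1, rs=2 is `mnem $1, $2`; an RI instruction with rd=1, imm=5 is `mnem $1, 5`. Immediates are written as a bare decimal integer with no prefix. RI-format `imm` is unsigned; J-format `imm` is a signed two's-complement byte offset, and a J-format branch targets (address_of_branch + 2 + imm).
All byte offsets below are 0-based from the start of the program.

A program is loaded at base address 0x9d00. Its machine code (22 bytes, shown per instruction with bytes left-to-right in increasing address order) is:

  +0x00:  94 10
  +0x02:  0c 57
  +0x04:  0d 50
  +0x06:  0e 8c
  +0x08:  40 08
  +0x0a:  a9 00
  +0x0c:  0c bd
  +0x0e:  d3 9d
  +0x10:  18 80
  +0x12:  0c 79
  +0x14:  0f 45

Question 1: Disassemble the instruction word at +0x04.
[04] 0d 50 → 0x0d50
  top 6b → 0x3 → movi [RI]
  rd: (w>>8)&0x3=0x1 → $1
  imm: (w>>0)&0xff=0x50 → 80

movi $1, 80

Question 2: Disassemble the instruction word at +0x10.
lsr $0, $2

@+10  big-endian(18 80) = 0x1880
  opcode bits[15:10]=0x6: lsr/RR
  rd@[9:8]=0x0 ⇒ $0
  rs@[7:6]=0x2 ⇒ $2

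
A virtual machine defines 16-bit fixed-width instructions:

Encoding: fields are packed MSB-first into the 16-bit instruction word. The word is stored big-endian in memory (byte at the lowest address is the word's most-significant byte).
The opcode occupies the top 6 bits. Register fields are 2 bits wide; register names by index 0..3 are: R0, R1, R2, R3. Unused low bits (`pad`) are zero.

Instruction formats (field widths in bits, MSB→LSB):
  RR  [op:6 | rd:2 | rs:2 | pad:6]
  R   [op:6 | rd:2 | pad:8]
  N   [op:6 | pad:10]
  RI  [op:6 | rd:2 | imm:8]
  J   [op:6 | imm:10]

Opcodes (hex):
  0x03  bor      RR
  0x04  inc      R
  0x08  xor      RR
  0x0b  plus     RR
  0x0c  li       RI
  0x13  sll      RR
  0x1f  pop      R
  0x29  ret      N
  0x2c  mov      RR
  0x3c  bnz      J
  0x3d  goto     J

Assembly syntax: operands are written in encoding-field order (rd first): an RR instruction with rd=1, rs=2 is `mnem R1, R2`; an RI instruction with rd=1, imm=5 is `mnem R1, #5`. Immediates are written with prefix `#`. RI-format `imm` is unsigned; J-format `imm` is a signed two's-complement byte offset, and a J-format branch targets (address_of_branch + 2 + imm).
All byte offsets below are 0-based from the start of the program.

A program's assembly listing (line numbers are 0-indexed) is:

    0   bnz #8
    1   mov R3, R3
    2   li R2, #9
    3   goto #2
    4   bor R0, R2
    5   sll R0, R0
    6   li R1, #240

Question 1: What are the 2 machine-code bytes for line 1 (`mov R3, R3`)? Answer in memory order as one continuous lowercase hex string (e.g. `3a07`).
b3c0

line 1 (mov): pack op=0x2c:6|rd=3:2|rs=3:2|pad=0:6 = 0xb3c0; big→ b3 c0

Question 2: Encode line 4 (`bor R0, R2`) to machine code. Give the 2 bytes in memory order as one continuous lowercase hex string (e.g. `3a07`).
L4: bor op=0x3:6|rd=0:2|rs=2:2|pad=0:6 ⇒ 0x0c80 ⇒ big 0c 80

0c80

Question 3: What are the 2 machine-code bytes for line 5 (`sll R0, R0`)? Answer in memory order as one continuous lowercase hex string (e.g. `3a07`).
4c00

L5: sll op=0x13:6|rd=0:2|rs=0:2|pad=0:6 ⇒ 0x4c00 ⇒ big 4c 00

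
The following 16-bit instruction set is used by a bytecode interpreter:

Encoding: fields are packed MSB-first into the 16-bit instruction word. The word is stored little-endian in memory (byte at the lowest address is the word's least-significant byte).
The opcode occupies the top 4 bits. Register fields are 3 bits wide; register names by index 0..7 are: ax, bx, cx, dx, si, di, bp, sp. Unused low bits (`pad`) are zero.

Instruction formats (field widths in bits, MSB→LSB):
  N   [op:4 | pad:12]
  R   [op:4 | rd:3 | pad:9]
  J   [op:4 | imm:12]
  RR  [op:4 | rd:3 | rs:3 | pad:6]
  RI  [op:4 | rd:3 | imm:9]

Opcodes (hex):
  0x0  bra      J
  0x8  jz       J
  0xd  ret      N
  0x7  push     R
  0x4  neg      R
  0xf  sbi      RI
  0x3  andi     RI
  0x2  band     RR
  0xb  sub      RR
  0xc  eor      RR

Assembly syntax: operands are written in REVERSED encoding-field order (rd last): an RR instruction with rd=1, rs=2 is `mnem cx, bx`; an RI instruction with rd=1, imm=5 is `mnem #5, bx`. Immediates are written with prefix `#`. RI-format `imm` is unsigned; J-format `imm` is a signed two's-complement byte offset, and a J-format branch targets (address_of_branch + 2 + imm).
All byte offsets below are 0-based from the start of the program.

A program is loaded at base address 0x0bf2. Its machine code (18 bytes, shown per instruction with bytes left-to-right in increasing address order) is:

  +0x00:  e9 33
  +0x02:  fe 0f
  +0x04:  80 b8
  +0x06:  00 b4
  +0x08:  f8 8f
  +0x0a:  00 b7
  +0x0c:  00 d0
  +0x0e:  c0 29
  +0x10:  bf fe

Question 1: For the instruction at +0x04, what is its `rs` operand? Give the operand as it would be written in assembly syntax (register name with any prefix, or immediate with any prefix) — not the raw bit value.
off 0x04: read 80 b8 as little → 0xb880
  op=0xb880>>12=0xb ⇒ sub (RR)
  rd@[11:9]=0x4 ⇒ si
  rs@[8:6]=0x2 ⇒ cx

cx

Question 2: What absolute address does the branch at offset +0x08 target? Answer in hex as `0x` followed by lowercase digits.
0x0bf4

+0x08: f8 8f ⇒ word 0x8ff8 (little)
  top 4b → 0x8 → jz [J]
  imm@[11:0]=0xff8 (s12→-8) ⇒ #-8
  target = base 0x0bf2 + off 0x08 + 2 + imm -8 = 0x0bf4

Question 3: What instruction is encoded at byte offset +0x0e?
band sp, si

off 0x0e: read c0 29 as little → 0x29c0
  opcode bits[15:12]=0x2: band/RR
  [11:9] rd=4 = si
  [8:6] rs=7 = sp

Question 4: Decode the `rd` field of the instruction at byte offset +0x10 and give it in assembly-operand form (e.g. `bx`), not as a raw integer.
sp

@+10  little-endian(bf fe) = 0xfebf
  top 4b → 0xf → sbi [RI]
  rd: (w>>9)&0x7=0x7 → sp
  imm: (w>>0)&0x1ff=0xbf → #191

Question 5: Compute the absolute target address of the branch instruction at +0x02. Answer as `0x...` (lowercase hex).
+0x02: fe 0f ⇒ word 0x0ffe (little)
  opcode bits[15:12]=0x0: bra/J
  imm@[11:0]=0xffe (s12→-2) ⇒ #-2
  target = base 0x0bf2 + off 0x02 + 2 + imm -2 = 0x0bf4

0x0bf4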